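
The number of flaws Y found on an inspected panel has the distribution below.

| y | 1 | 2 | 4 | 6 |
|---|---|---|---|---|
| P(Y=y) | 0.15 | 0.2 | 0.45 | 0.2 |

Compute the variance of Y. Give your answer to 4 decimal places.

E[Y] = (1)(0.15) + (2)(0.2) + (4)(0.45) + (6)(0.2) = 3.55
E[Y²] = (1)²(0.15) + (2)²(0.2) + (4)²(0.45) + (6)²(0.2) = 15.35
Var(Y) = E[Y²] − (E[Y])² = 15.35 − (3.55)² = 2.7475

2.7475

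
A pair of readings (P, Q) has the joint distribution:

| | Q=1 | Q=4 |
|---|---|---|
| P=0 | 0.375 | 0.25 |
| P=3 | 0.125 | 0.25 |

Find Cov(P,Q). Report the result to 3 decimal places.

E[P] = 1.125,  E[Q] = 2.5
E[PQ] = 3.375
Cov(P,Q) = E[PQ] − E[P]E[Q] = 3.375 − (1.125)(2.5) = 0.5625

0.563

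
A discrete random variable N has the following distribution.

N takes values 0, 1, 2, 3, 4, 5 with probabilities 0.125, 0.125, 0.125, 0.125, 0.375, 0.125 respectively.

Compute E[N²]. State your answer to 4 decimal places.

E[N²] = (0)²(0.125) + (1)²(0.125) + (2)²(0.125) + (3)²(0.125) + (4)²(0.375) + (5)²(0.125) = 10.875

10.8750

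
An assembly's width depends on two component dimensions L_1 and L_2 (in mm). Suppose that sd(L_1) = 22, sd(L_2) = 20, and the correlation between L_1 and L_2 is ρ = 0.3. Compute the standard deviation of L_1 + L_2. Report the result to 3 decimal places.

Var(L_1) = (22)² = 484;  Var(L_2) = (20)² = 400
cov(L_1,L_2) = ρ·sd(L_1)·sd(L_2) = 0.3·22·20 = 132
Var(L_1 + L_2) = (1)²·Var(L_1) + (1)²·Var(L_2) + 2·(1)·(1)·cov(L_1,L_2)
= 1·484 + 1·400 + 2·132 = 1148
sd(L_1 + L_2) = √1148 ≈ 33.882

33.882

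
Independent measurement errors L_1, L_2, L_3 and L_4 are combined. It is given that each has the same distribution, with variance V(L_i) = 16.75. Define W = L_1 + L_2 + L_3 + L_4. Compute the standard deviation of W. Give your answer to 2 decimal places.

By independence, V(W) = (1)²V(L_1) + (1)²V(L_2) + (1)²V(L_3) + (1)²V(L_4)
= (1)²·16.75 + (1)²·16.75 + (1)²·16.75 + (1)²·16.75 = 67
σ(W) = √67 ≈ 8.19

8.19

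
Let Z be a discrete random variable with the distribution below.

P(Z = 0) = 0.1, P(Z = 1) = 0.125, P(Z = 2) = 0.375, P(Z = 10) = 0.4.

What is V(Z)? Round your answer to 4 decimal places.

E[Z] = (0)(0.1) + (1)(0.125) + (2)(0.375) + (10)(0.4) = 4.875
E[Z²] = (0)²(0.1) + (1)²(0.125) + (2)²(0.375) + (10)²(0.4) = 41.625
V(Z) = E[Z²] − (E[Z])² = 41.625 − (4.875)² = 17.859375

17.8594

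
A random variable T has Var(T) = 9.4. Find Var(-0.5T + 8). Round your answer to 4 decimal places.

Var(-0.5T + 8) = (-0.5)²·Var(T) = 0.25·9.4 = 2.35

2.3500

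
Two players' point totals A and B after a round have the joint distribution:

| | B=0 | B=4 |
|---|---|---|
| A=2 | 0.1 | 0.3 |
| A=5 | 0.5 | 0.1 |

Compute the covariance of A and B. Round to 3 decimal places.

-1.680

E[A] = 3.8,  E[B] = 1.6
E[AB] = 4.4
cov(A,B) = E[AB] − E[A]E[B] = 4.4 − (3.8)(1.6) = -1.68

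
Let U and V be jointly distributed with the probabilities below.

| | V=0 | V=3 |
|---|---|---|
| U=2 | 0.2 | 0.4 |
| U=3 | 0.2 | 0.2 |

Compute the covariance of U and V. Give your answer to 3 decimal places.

E[U] = 2.4,  E[V] = 1.8
E[UV] = 4.2
Cov(U,V) = E[UV] − E[U]E[V] = 4.2 − (2.4)(1.8) = -0.12

-0.120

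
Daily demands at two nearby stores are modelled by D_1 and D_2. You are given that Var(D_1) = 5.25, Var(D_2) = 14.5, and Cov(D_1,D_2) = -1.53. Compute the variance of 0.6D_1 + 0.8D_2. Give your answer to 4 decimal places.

Var(0.6D_1 + 0.8D_2) = (0.6)²·Var(D_1) + (0.8)²·Var(D_2) + 2·(0.6)·(0.8)·Cov(D_1,D_2)
= 0.36·5.25 + 0.64·14.5 + 0.96·-1.53 = 9.7012

9.7012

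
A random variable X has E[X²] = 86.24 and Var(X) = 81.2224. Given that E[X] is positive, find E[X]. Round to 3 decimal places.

(E[X])² = E[X²] − Var(X) = 86.24 − 81.2224 = 5.0176
E[X] = √5.0176 = 2.24

2.240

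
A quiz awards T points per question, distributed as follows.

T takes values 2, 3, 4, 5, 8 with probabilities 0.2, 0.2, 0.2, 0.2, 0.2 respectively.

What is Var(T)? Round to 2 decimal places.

E[T] = (2)(0.2) + (3)(0.2) + (4)(0.2) + (5)(0.2) + (8)(0.2) = 4.4
E[T²] = (2)²(0.2) + (3)²(0.2) + (4)²(0.2) + (5)²(0.2) + (8)²(0.2) = 23.6
Var(T) = E[T²] − (E[T])² = 23.6 − (4.4)² = 4.24

4.24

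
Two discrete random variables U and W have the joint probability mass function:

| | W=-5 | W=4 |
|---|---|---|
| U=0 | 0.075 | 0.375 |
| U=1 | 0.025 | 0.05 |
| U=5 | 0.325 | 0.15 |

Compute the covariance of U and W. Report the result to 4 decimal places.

-5.4788

E[U] = 2.45,  E[W] = 0.175
E[UW] = -5.05
cov(U,W) = E[UW] − E[U]E[W] = -5.05 − (2.45)(0.175) = -5.47875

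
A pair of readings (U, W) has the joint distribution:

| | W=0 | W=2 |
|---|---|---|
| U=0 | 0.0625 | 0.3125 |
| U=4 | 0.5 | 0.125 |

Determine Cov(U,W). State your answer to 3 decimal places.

-1.188

E[U] = 2.5,  E[W] = 0.875
E[UW] = 1
Cov(U,W) = E[UW] − E[U]E[W] = 1 − (2.5)(0.875) = -1.1875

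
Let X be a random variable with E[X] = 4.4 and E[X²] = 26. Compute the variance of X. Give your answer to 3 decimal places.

6.640

V(X) = 26 − (4.4)² = 6.64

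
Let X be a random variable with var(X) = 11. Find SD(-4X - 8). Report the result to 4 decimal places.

13.2665

var(-4X - 8) = (-4)²·11 = 176
SD(-4X - 8) = √176 ≈ 13.2665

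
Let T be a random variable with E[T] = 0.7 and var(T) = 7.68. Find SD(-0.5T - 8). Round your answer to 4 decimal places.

1.3856

var(-0.5T - 8) = (-0.5)²·7.68 = 1.92
SD(-0.5T - 8) = √1.92 ≈ 1.3856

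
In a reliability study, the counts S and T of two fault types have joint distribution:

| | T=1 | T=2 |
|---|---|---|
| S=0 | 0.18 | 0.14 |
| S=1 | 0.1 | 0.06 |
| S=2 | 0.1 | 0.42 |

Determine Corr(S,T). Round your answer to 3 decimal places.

0.359

E[S] = 1.2,  E[T] = 1.62
E[ST] = 2.1
Cov(S,T) = E[ST] − E[S]E[T] = 2.1 − (1.2)(1.62) = 0.156
Var(S) = 0.8,  Var(T) = 0.2356
ρ = 0.156 / √(0.8·0.2356) ≈ 0.359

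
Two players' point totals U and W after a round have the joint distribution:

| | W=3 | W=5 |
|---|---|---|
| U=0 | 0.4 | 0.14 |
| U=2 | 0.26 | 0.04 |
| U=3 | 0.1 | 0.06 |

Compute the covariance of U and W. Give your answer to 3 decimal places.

E[U] = 1.08,  E[W] = 3.48
E[UW] = 3.76
Cov(U,W) = E[UW] − E[U]E[W] = 3.76 − (1.08)(3.48) = 0.0016

0.002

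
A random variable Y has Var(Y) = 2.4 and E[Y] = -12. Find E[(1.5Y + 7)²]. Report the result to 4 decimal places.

126.4000

E[1.5Y + 7] = 1.5·-12 + 7 = -11
Var(1.5Y + 7) = (1.5)²·2.4 = 5.4
E[(1.5Y + 7)²] = Var((1.5Y + 7)) + (E[(1.5Y + 7)])² = 5.4 + (-11)² = 126.4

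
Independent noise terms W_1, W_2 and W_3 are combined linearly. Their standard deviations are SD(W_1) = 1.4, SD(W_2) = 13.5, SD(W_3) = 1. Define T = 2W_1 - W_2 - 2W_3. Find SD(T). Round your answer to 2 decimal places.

13.93

Var(W_1) = 1.96, Var(W_2) = 182.25, Var(W_3) = 1
By independence, Var(T) = (2)²Var(W_1) + (-1)²Var(W_2) + (-2)²Var(W_3)
= (2)²·1.96 + (-1)²·182.25 + (-2)²·1 = 194.09
SD(T) = √194.09 ≈ 13.93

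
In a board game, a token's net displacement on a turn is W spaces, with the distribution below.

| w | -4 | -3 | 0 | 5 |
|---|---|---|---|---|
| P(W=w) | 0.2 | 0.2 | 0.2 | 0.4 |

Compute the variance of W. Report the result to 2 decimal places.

E[W] = (-4)(0.2) + (-3)(0.2) + (0)(0.2) + (5)(0.4) = 0.6
E[W²] = (-4)²(0.2) + (-3)²(0.2) + (0)²(0.2) + (5)²(0.4) = 15
V(W) = E[W²] − (E[W])² = 15 − (0.6)² = 14.64

14.64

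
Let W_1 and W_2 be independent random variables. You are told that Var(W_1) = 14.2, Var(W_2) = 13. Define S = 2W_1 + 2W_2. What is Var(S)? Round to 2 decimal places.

108.80

By independence, Var(S) = (2)²Var(W_1) + (2)²Var(W_2)
= (2)²·14.2 + (2)²·13 = 108.8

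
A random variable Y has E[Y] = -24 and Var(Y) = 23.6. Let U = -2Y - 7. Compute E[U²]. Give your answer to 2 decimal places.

1775.40

E[-2Y - 7] = -2·-24 − 7 = 41
Var(-2Y - 7) = (-2)²·23.6 = 94.4
E[U²] = Var(U) + (E[U])² = 94.4 + (41)² = 1775.4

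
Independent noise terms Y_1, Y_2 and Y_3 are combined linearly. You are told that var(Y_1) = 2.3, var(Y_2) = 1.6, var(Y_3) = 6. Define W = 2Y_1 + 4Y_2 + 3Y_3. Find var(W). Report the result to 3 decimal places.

By independence, var(W) = (2)²var(Y_1) + (4)²var(Y_2) + (3)²var(Y_3)
= (2)²·2.3 + (4)²·1.6 + (3)²·6 = 88.8

88.800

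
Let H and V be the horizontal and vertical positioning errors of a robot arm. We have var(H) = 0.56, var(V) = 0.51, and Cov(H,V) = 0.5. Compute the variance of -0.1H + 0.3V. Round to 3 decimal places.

var(-0.1H + 0.3V) = (-0.1)²·var(H) + (0.3)²·var(V) + 2·(-0.1)·(0.3)·Cov(H,V)
= 0.01·0.56 + 0.09·0.51 + -0.06·0.5 = 0.0215

0.022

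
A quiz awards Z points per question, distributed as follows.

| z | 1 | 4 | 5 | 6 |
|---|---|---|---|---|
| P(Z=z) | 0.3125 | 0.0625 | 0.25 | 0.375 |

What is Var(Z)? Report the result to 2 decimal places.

4.56

E[Z] = (1)(0.3125) + (4)(0.0625) + (5)(0.25) + (6)(0.375) = 4.0625
E[Z²] = (1)²(0.3125) + (4)²(0.0625) + (5)²(0.25) + (6)²(0.375) = 21.0625
Var(Z) = E[Z²] − (E[Z])² = 21.0625 − (4.0625)² = 4.55859375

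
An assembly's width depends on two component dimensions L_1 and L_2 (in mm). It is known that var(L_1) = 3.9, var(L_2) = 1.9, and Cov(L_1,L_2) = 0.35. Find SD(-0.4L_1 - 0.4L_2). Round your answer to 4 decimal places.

var(-0.4L_1 - 0.4L_2) = (-0.4)²·var(L_1) + (-0.4)²·var(L_2) + 2·(-0.4)·(-0.4)·Cov(L_1,L_2)
= 0.16·3.9 + 0.16·1.9 + 0.32·0.35 = 1.04
SD(-0.4L_1 - 0.4L_2) = √1.04 ≈ 1.0198

1.0198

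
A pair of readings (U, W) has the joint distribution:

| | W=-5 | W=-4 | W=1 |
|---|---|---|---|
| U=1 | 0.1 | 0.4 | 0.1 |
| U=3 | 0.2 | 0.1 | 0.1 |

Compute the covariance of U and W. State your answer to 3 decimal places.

E[U] = 1.8,  E[W] = -3.3
E[UW] = -5.9
Cov(U,W) = E[UW] − E[U]E[W] = -5.9 − (1.8)(-3.3) = 0.04

0.040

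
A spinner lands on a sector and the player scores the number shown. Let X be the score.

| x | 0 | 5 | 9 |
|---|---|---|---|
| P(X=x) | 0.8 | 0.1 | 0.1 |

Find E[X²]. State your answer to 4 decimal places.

E[X²] = (0)²(0.8) + (5)²(0.1) + (9)²(0.1) = 10.6

10.6000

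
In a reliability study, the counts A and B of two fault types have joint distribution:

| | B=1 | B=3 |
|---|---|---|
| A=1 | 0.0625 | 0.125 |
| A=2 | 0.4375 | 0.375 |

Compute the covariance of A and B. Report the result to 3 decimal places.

-0.063

E[A] = 1.8125,  E[B] = 2
E[AB] = 3.5625
Cov(A,B) = E[AB] − E[A]E[B] = 3.5625 − (1.8125)(2) = -0.0625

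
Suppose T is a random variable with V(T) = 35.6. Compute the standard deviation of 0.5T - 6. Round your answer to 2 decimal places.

2.98

V(0.5T - 6) = (0.5)²·35.6 = 8.9
sd(0.5T - 6) = √8.9 ≈ 2.98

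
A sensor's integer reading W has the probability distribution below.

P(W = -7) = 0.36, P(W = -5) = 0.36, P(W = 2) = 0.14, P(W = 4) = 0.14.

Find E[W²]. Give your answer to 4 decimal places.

E[W²] = (-7)²(0.36) + (-5)²(0.36) + (2)²(0.14) + (4)²(0.14) = 29.44

29.4400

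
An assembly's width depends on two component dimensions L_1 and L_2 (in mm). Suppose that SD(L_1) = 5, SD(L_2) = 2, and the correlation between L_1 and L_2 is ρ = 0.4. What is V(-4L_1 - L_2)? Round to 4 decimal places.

436.0000

V(L_1) = (5)² = 25;  V(L_2) = (2)² = 4
Cov(L_1,L_2) = ρ·SD(L_1)·SD(L_2) = 0.4·5·2 = 4
V(-4L_1 - L_2) = (-4)²·V(L_1) + (-1)²·V(L_2) + 2·(-4)·(-1)·Cov(L_1,L_2)
= 16·25 + 1·4 + 8·4 = 436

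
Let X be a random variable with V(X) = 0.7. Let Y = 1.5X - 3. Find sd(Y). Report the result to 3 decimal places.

1.255

V(1.5X - 3) = (1.5)²·0.7 = 1.575
sd(Y) = √1.575 ≈ 1.255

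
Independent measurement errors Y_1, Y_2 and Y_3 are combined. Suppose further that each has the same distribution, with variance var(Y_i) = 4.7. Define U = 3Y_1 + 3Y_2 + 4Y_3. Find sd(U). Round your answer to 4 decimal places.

12.6412

By independence, var(U) = (3)²var(Y_1) + (3)²var(Y_2) + (4)²var(Y_3)
= (3)²·4.7 + (3)²·4.7 + (4)²·4.7 = 159.8
sd(U) = √159.8 ≈ 12.6412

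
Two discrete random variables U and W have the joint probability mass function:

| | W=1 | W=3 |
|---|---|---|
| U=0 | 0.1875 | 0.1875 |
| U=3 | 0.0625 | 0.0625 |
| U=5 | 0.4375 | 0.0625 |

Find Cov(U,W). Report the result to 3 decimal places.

-0.797

E[U] = 2.875,  E[W] = 1.625
E[UW] = 3.875
Cov(U,W) = E[UW] − E[U]E[W] = 3.875 − (2.875)(1.625) = -0.796875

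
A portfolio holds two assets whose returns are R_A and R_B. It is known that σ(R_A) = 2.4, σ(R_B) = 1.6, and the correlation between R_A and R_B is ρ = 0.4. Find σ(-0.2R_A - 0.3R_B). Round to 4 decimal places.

0.8032

var(R_A) = (2.4)² = 5.76;  var(R_B) = (1.6)² = 2.56
cov(R_A,R_B) = ρ·σ(R_A)·σ(R_B) = 0.4·2.4·1.6 = 1.536
var(-0.2R_A - 0.3R_B) = (-0.2)²·var(R_A) + (-0.3)²·var(R_B) + 2·(-0.2)·(-0.3)·cov(R_A,R_B)
= 0.04·5.76 + 0.09·2.56 + 0.12·1.536 = 0.64512
σ(-0.2R_A - 0.3R_B) = √0.64512 ≈ 0.8032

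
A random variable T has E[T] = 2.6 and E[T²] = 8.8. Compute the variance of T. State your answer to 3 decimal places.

2.040

var(T) = 8.8 − (2.6)² = 2.04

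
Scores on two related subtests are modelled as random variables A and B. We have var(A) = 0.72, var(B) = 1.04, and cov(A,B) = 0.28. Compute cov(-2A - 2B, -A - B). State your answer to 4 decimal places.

cov(-2A - 2B, -A - B) = (-2)(-1)var(A) + (-2)(-1)var(B) + [(-2)(-1) + (-2)(-1)]cov(A,B)
= 2·0.72 + 2·1.04 + 4·0.28 = 4.64

4.6400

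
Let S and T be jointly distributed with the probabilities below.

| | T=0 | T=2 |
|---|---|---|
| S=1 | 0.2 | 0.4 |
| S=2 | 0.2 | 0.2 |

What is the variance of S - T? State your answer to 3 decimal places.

E[S] = 1.4,  E[T] = 1.2,  E[ST] = 1.6
Var(S) = 2.2 − (1.4)² = 0.24;  Var(T) = 2.4 − (1.2)² = 0.96
Cov(S,T) = 1.6 − (1.4)(1.2) = -0.08
Var(S - T) = (1)²·0.24 + (-1)²·0.96 + 2·(1)·(-1)·-0.08 = 1.36

1.360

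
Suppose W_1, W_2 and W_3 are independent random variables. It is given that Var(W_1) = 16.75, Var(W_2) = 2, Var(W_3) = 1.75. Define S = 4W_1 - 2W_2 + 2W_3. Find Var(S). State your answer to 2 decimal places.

283.00

By independence, Var(S) = (4)²Var(W_1) + (-2)²Var(W_2) + (2)²Var(W_3)
= (4)²·16.75 + (-2)²·2 + (2)²·1.75 = 283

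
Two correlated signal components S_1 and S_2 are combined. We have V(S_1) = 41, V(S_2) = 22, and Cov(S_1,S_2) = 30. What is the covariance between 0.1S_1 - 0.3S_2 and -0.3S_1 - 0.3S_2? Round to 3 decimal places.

2.550

Cov(0.1S_1 - 0.3S_2, -0.3S_1 - 0.3S_2) = (0.1)(-0.3)V(S_1) + (-0.3)(-0.3)V(S_2) + [(0.1)(-0.3) + (-0.3)(-0.3)]Cov(S_1,S_2)
= -0.03·41 + 0.09·22 + 0.06·30 = 2.55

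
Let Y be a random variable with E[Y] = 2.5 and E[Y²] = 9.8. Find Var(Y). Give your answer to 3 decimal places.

Var(Y) = 9.8 − (2.5)² = 3.55

3.550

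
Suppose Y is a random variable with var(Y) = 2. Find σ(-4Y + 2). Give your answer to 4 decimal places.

var(-4Y + 2) = (-4)²·2 = 32
σ(-4Y + 2) = √32 ≈ 5.6569

5.6569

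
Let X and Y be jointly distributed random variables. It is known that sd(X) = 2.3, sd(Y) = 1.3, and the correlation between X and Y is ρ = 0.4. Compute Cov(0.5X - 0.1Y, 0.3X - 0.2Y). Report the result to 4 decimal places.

Var(X) = (2.3)² = 5.29;  Var(Y) = (1.3)² = 1.69
Cov(X,Y) = ρ·sd(X)·sd(Y) = 0.4·2.3·1.3 = 1.196
Cov(0.5X - 0.1Y, 0.3X - 0.2Y) = (0.5)(0.3)Var(X) + (-0.1)(-0.2)Var(Y) + [(0.5)(-0.2) + (-0.1)(0.3)]Cov(X,Y)
= 0.15·5.29 + 0.02·1.69 + -0.13·1.196 = 0.67182

0.6718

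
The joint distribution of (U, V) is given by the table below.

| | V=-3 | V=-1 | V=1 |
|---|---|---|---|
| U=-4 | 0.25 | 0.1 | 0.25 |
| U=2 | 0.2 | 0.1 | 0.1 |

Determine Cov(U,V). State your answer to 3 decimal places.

-0.720

E[U] = -1.6,  E[V] = -1.2
E[UV] = 1.2
Cov(U,V) = E[UV] − E[U]E[V] = 1.2 − (-1.6)(-1.2) = -0.72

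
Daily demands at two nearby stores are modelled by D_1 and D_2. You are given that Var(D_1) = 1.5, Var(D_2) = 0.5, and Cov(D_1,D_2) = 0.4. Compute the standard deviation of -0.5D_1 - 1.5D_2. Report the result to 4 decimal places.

Var(-0.5D_1 - 1.5D_2) = (-0.5)²·Var(D_1) + (-1.5)²·Var(D_2) + 2·(-0.5)·(-1.5)·Cov(D_1,D_2)
= 0.25·1.5 + 2.25·0.5 + 1.5·0.4 = 2.1
σ(-0.5D_1 - 1.5D_2) = √2.1 ≈ 1.4491

1.4491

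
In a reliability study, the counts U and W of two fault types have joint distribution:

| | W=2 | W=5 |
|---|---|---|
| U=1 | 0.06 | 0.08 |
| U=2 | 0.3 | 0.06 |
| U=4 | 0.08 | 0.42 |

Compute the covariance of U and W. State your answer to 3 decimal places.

E[U] = 2.86,  E[W] = 3.68
E[UW] = 11.36
cov(U,W) = E[UW] − E[U]E[W] = 11.36 − (2.86)(3.68) = 0.8352

0.835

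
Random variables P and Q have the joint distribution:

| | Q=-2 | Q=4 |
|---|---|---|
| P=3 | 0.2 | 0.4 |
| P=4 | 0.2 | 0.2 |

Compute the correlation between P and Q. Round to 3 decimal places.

E[P] = 3.4,  E[Q] = 1.6
E[PQ] = 5.2
Cov(P,Q) = E[PQ] − E[P]E[Q] = 5.2 − (3.4)(1.6) = -0.24
V(P) = 0.24,  V(Q) = 8.64
ρ = -0.24 / √(0.24·8.64) ≈ -0.167

-0.167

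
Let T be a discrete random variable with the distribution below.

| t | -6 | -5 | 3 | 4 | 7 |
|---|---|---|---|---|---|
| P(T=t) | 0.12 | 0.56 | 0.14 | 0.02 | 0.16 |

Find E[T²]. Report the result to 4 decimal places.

E[T²] = (-6)²(0.12) + (-5)²(0.56) + (3)²(0.14) + (4)²(0.02) + (7)²(0.16) = 27.74

27.7400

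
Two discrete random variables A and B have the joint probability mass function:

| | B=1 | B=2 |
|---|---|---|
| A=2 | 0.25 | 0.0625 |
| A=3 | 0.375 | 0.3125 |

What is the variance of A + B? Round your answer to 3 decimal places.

E[A] = 2.6875,  E[B] = 1.375,  E[AB] = 3.75
var(A) = 7.4375 − (2.6875)² = 0.21484375;  var(B) = 2.125 − (1.375)² = 0.234375
cov(A,B) = 3.75 − (2.6875)(1.375) = 0.0546875
var(A + B) = (1)²·0.21484375 + (1)²·0.234375 + 2·(1)·(1)·0.0546875 = 0.55859375

0.559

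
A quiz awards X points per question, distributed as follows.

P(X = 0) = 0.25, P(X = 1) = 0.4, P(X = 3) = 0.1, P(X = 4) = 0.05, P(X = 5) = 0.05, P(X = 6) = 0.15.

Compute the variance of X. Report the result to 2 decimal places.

E[X] = (0)(0.25) + (1)(0.4) + (3)(0.1) + (4)(0.05) + (5)(0.05) + (6)(0.15) = 2.05
E[X²] = (0)²(0.25) + (1)²(0.4) + (3)²(0.1) + (4)²(0.05) + (5)²(0.05) + (6)²(0.15) = 8.75
var(X) = E[X²] − (E[X])² = 8.75 − (2.05)² = 4.5475

4.55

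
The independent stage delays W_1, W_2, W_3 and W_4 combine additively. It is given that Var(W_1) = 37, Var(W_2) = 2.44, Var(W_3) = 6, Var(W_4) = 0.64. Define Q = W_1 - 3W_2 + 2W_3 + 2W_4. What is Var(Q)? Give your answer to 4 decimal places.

By independence, Var(Q) = (1)²Var(W_1) + (-3)²Var(W_2) + (2)²Var(W_3) + (2)²Var(W_4)
= (1)²·37 + (-3)²·2.44 + (2)²·6 + (2)²·0.64 = 85.52

85.5200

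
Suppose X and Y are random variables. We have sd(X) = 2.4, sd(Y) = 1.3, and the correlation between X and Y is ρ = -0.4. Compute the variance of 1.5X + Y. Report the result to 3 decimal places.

10.906

Var(X) = (2.4)² = 5.76;  Var(Y) = (1.3)² = 1.69
cov(X,Y) = ρ·sd(X)·sd(Y) = -0.4·2.4·1.3 = -1.248
Var(1.5X + Y) = (1.5)²·Var(X) + (1)²·Var(Y) + 2·(1.5)·(1)·cov(X,Y)
= 2.25·5.76 + 1·1.69 + 3·-1.248 = 10.906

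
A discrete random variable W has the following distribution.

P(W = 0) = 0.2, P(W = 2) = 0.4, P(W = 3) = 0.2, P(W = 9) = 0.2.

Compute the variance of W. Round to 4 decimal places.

E[W] = (0)(0.2) + (2)(0.4) + (3)(0.2) + (9)(0.2) = 3.2
E[W²] = (0)²(0.2) + (2)²(0.4) + (3)²(0.2) + (9)²(0.2) = 19.6
V(W) = E[W²] − (E[W])² = 19.6 − (3.2)² = 9.36

9.3600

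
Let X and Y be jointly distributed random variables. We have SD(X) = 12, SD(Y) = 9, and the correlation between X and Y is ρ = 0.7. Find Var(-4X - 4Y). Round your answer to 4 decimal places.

Var(X) = (12)² = 144;  Var(Y) = (9)² = 81
cov(X,Y) = ρ·SD(X)·SD(Y) = 0.7·12·9 = 75.6
Var(-4X - 4Y) = (-4)²·Var(X) + (-4)²·Var(Y) + 2·(-4)·(-4)·cov(X,Y)
= 16·144 + 16·81 + 32·75.6 = 6019.2

6019.2000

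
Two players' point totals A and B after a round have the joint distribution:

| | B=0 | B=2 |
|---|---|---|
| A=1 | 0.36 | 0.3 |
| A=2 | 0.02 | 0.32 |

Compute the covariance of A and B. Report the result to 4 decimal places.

0.2184

E[A] = 1.34,  E[B] = 1.24
E[AB] = 1.88
Cov(A,B) = E[AB] − E[A]E[B] = 1.88 − (1.34)(1.24) = 0.2184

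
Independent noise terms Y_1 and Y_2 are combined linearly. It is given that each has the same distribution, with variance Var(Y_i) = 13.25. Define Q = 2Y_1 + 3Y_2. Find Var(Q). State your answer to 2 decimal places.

172.25

By independence, Var(Q) = (2)²Var(Y_1) + (3)²Var(Y_2)
= (2)²·13.25 + (3)²·13.25 = 172.25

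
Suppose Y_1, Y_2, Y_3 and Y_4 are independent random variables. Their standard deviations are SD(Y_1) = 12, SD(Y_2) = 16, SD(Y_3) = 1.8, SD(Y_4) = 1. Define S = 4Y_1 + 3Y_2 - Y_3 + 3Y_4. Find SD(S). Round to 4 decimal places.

67.9723

Var(Y_1) = 144, Var(Y_2) = 256, Var(Y_3) = 3.24, Var(Y_4) = 1
By independence, Var(S) = (4)²Var(Y_1) + (3)²Var(Y_2) + (-1)²Var(Y_3) + (3)²Var(Y_4)
= (4)²·144 + (3)²·256 + (-1)²·3.24 + (3)²·1 = 4620.24
SD(S) = √4620.24 ≈ 67.9723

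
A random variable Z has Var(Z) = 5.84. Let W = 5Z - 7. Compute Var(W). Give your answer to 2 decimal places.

146.00

Var(5Z - 7) = (5)²·Var(Z) = 25·5.84 = 146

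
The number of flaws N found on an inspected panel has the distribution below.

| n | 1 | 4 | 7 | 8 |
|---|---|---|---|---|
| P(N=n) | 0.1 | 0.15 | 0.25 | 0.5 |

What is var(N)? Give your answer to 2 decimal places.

5.15

E[N] = (1)(0.1) + (4)(0.15) + (7)(0.25) + (8)(0.5) = 6.45
E[N²] = (1)²(0.1) + (4)²(0.15) + (7)²(0.25) + (8)²(0.5) = 46.75
var(N) = E[N²] − (E[N])² = 46.75 − (6.45)² = 5.1475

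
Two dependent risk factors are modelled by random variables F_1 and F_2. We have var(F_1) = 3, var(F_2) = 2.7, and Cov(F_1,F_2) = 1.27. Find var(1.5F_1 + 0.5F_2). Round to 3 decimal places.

var(1.5F_1 + 0.5F_2) = (1.5)²·var(F_1) + (0.5)²·var(F_2) + 2·(1.5)·(0.5)·Cov(F_1,F_2)
= 2.25·3 + 0.25·2.7 + 1.5·1.27 = 9.33

9.330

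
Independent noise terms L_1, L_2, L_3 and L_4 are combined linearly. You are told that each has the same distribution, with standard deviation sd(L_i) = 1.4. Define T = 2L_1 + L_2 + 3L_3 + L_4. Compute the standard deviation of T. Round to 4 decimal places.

5.4222

V(L_i) = (1.4)² = 1.96
By independence, V(T) = (2)²V(L_1) + (1)²V(L_2) + (3)²V(L_3) + (1)²V(L_4)
= (2)²·1.96 + (1)²·1.96 + (3)²·1.96 + (1)²·1.96 = 29.4
sd(T) = √29.4 ≈ 5.4222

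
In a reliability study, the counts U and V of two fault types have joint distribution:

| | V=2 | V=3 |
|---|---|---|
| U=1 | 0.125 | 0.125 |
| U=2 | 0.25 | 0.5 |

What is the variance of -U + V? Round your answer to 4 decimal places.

0.3594

E[U] = 1.75,  E[V] = 2.625,  E[UV] = 4.625
var(U) = 3.25 − (1.75)² = 0.1875;  var(V) = 7.125 − (2.625)² = 0.234375
Cov(U,V) = 4.625 − (1.75)(2.625) = 0.03125
var(-U + V) = (-1)²·0.1875 + (1)²·0.234375 + 2·(-1)·(1)·0.03125 = 0.359375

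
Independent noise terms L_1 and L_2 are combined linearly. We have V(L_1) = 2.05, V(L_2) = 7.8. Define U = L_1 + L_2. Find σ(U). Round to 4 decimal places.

3.1385

By independence, V(U) = (1)²V(L_1) + (1)²V(L_2)
= (1)²·2.05 + (1)²·7.8 = 9.85
σ(U) = √9.85 ≈ 3.1385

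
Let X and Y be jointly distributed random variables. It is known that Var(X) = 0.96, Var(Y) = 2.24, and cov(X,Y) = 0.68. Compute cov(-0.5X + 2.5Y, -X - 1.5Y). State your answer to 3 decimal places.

cov(-0.5X + 2.5Y, -X - 1.5Y) = (-0.5)(-1)Var(X) + (2.5)(-1.5)Var(Y) + [(-0.5)(-1.5) + (2.5)(-1)]cov(X,Y)
= 0.5·0.96 + -3.75·2.24 + -1.75·0.68 = -9.11

-9.110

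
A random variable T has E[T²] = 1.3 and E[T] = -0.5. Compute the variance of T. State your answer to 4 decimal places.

1.0500

Var(T) = 1.3 − (-0.5)² = 1.05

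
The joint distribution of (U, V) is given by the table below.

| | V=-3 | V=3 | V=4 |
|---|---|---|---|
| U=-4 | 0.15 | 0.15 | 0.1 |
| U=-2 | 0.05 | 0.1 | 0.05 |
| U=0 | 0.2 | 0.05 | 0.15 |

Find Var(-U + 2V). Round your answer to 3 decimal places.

46.360

E[U] = -2,  E[V] = 0.9,  E[UV] = -2.3
Var(U) = 7.2 − (-2)² = 3.2;  Var(V) = 11.1 − (0.9)² = 10.29
cov(U,V) = -2.3 − (-2)(0.9) = -0.5
Var(-U + 2V) = (-1)²·3.2 + (2)²·10.29 + 2·(-1)·(2)·-0.5 = 46.36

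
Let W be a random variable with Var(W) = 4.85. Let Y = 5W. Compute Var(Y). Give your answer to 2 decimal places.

121.25

Var(5W) = (5)²·Var(W) = 25·4.85 = 121.25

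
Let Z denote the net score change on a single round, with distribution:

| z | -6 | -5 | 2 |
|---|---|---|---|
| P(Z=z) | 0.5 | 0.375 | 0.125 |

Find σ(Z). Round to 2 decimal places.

2.55

E[Z] = (-6)(0.5) + (-5)(0.375) + (2)(0.125) = -4.625
E[Z²] = (-6)²(0.5) + (-5)²(0.375) + (2)²(0.125) = 27.875
V(Z) = E[Z²] − (E[Z])² = 27.875 − (-4.625)² = 6.484375
σ(Z) = √6.484375 ≈ 2.55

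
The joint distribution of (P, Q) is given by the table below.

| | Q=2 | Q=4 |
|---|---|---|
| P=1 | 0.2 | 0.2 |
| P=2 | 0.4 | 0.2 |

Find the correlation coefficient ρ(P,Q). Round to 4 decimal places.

-0.1667

E[P] = 1.6,  E[Q] = 2.8
E[PQ] = 4.4
cov(P,Q) = E[PQ] − E[P]E[Q] = 4.4 − (1.6)(2.8) = -0.08
Var(P) = 0.24,  Var(Q) = 0.96
ρ = -0.08 / √(0.24·0.96) ≈ -0.1667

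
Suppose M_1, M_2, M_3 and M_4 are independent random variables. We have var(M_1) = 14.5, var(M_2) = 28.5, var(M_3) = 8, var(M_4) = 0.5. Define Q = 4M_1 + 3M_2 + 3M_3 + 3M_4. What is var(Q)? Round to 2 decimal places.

565.00

By independence, var(Q) = (4)²var(M_1) + (3)²var(M_2) + (3)²var(M_3) + (3)²var(M_4)
= (4)²·14.5 + (3)²·28.5 + (3)²·8 + (3)²·0.5 = 565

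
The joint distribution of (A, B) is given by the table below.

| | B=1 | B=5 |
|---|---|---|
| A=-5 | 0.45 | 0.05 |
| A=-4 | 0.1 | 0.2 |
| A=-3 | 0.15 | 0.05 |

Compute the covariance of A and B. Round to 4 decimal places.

0.3600

E[A] = -4.3,  E[B] = 2.2
E[AB] = -9.1
cov(A,B) = E[AB] − E[A]E[B] = -9.1 − (-4.3)(2.2) = 0.36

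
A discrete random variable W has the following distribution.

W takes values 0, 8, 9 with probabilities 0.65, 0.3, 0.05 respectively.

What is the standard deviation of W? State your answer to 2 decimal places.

3.89

E[W] = (0)(0.65) + (8)(0.3) + (9)(0.05) = 2.85
E[W²] = (0)²(0.65) + (8)²(0.3) + (9)²(0.05) = 23.25
Var(W) = E[W²] − (E[W])² = 23.25 − (2.85)² = 15.1275
SD(W) = √15.1275 ≈ 3.89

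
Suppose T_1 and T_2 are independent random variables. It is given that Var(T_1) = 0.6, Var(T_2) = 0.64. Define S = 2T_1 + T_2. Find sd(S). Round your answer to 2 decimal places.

1.74

By independence, Var(S) = (2)²Var(T_1) + (1)²Var(T_2)
= (2)²·0.6 + (1)²·0.64 = 3.04
sd(S) = √3.04 ≈ 1.74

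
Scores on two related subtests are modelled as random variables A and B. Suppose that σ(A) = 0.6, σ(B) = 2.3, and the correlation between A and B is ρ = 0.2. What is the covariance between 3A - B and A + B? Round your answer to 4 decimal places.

-3.6580

V(A) = (0.6)² = 0.36;  V(B) = (2.3)² = 5.29
cov(A,B) = ρ·σ(A)·σ(B) = 0.2·0.6·2.3 = 0.276
cov(3A - B, A + B) = (3)(1)V(A) + (-1)(1)V(B) + [(3)(1) + (-1)(1)]cov(A,B)
= 3·0.36 + -1·5.29 + 2·0.276 = -3.658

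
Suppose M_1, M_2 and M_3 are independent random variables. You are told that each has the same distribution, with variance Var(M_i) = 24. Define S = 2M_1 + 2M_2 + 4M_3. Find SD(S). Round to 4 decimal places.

By independence, Var(S) = (2)²Var(M_1) + (2)²Var(M_2) + (4)²Var(M_3)
= (2)²·24 + (2)²·24 + (4)²·24 = 576
SD(S) = √576 ≈ 24.0000

24.0000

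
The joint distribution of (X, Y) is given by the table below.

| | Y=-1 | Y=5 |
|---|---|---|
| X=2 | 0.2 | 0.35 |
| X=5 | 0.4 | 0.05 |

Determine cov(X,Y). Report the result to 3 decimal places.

-2.340

E[X] = 3.35,  E[Y] = 1.4
E[XY] = 2.35
cov(X,Y) = E[XY] − E[X]E[Y] = 2.35 − (3.35)(1.4) = -2.34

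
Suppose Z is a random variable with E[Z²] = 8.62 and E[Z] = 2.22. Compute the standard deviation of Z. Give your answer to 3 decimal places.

1.921

Var(Z) = 8.62 − (2.22)² = 3.6916
sd(Z) = √3.6916 ≈ 1.921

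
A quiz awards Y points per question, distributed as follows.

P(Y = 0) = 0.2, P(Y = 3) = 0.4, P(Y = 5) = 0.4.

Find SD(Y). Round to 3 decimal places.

1.833

E[Y] = (0)(0.2) + (3)(0.4) + (5)(0.4) = 3.2
E[Y²] = (0)²(0.2) + (3)²(0.4) + (5)²(0.4) = 13.6
Var(Y) = E[Y²] − (E[Y])² = 13.6 − (3.2)² = 3.36
SD(Y) = √3.36 ≈ 1.833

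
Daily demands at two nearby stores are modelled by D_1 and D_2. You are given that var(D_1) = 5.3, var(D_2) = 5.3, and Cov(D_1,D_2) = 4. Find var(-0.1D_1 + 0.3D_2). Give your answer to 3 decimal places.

var(-0.1D_1 + 0.3D_2) = (-0.1)²·var(D_1) + (0.3)²·var(D_2) + 2·(-0.1)·(0.3)·Cov(D_1,D_2)
= 0.01·5.3 + 0.09·5.3 + -0.06·4 = 0.29

0.290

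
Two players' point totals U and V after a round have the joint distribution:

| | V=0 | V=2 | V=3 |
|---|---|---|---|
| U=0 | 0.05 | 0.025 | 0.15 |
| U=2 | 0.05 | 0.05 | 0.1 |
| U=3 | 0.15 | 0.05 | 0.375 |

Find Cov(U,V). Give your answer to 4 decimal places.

E[U] = 2.125,  E[V] = 2.125
E[UV] = 4.475
Cov(U,V) = E[UV] − E[U]E[V] = 4.475 − (2.125)(2.125) = -0.040625

-0.0406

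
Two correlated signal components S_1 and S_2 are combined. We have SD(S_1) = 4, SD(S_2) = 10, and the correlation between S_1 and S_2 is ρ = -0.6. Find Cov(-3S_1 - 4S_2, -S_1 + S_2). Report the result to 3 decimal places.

-376.000

Var(S_1) = (4)² = 16;  Var(S_2) = (10)² = 100
Cov(S_1,S_2) = ρ·SD(S_1)·SD(S_2) = -0.6·4·10 = -24
Cov(-3S_1 - 4S_2, -S_1 + S_2) = (-3)(-1)Var(S_1) + (-4)(1)Var(S_2) + [(-3)(1) + (-4)(-1)]Cov(S_1,S_2)
= 3·16 + -4·100 + 1·-24 = -376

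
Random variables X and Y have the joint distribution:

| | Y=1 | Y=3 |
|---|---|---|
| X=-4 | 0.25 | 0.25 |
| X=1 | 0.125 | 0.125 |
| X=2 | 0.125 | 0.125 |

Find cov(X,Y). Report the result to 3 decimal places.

0.000

E[X] = -1.25,  E[Y] = 2
E[XY] = -2.5
cov(X,Y) = E[XY] − E[X]E[Y] = -2.5 − (-1.25)(2) = 0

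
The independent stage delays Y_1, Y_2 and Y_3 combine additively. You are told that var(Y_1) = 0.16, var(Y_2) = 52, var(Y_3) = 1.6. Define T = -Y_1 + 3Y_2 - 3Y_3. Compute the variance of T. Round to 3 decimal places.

482.560

By independence, var(T) = (-1)²var(Y_1) + (3)²var(Y_2) + (-3)²var(Y_3)
= (-1)²·0.16 + (3)²·52 + (-3)²·1.6 = 482.56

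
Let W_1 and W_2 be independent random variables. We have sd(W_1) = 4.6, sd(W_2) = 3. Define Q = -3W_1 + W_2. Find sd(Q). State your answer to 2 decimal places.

14.12

Var(W_1) = 21.16, Var(W_2) = 9
By independence, Var(Q) = (-3)²Var(W_1) + (1)²Var(W_2)
= (-3)²·21.16 + (1)²·9 = 199.44
sd(Q) = √199.44 ≈ 14.12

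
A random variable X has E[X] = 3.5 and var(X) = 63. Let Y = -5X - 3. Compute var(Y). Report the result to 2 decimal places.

1575.00

var(-5X - 3) = (-5)²·var(X) = 25·63 = 1575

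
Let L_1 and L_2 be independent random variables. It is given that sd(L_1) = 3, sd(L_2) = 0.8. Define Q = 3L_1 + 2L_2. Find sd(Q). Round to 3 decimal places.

9.141

Var(L_1) = 9, Var(L_2) = 0.64
By independence, Var(Q) = (3)²Var(L_1) + (2)²Var(L_2)
= (3)²·9 + (2)²·0.64 = 83.56
sd(Q) = √83.56 ≈ 9.141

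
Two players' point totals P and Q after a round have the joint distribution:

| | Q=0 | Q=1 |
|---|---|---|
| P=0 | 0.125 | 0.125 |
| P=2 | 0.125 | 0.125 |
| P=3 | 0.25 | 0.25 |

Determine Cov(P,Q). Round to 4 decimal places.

E[P] = 2,  E[Q] = 0.5
E[PQ] = 1
Cov(P,Q) = E[PQ] − E[P]E[Q] = 1 − (2)(0.5) = 0

0.0000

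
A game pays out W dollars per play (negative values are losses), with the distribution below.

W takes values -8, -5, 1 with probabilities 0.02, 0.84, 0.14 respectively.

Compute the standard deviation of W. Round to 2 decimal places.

2.15

E[W] = (-8)(0.02) + (-5)(0.84) + (1)(0.14) = -4.22
E[W²] = (-8)²(0.02) + (-5)²(0.84) + (1)²(0.14) = 22.42
V(W) = E[W²] − (E[W])² = 22.42 − (-4.22)² = 4.6116
σ(W) = √4.6116 ≈ 2.15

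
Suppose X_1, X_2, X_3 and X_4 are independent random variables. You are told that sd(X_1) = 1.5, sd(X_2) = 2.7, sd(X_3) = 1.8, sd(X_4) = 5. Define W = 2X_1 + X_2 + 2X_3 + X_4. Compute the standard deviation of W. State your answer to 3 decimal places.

V(X_1) = 2.25, V(X_2) = 7.29, V(X_3) = 3.24, V(X_4) = 25
By independence, V(W) = (2)²V(X_1) + (1)²V(X_2) + (2)²V(X_3) + (1)²V(X_4)
= (2)²·2.25 + (1)²·7.29 + (2)²·3.24 + (1)²·25 = 54.25
sd(W) = √54.25 ≈ 7.365

7.365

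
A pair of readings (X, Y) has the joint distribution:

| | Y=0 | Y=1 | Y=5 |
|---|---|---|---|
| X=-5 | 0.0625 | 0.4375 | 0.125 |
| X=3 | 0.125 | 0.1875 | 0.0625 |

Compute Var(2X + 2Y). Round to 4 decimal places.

65.9844

E[X] = -2,  E[Y] = 1.5625,  E[XY] = -3.8125
Var(X) = 19 − (-2)² = 15;  Var(Y) = 5.3125 − (1.5625)² = 2.87109375
cov(X,Y) = -3.8125 − (-2)(1.5625) = -0.6875
Var(2X + 2Y) = (2)²·15 + (2)²·2.87109375 + 2·(2)·(2)·-0.6875 = 65.984375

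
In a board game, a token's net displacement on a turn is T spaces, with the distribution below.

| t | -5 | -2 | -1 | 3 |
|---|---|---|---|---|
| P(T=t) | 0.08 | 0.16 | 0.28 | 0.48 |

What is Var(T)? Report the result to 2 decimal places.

7.05

E[T] = (-5)(0.08) + (-2)(0.16) + (-1)(0.28) + (3)(0.48) = 0.44
E[T²] = (-5)²(0.08) + (-2)²(0.16) + (-1)²(0.28) + (3)²(0.48) = 7.24
Var(T) = E[T²] − (E[T])² = 7.24 − (0.44)² = 7.0464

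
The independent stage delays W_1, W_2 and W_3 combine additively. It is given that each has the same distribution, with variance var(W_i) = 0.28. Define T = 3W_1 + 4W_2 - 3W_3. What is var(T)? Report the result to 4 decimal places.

9.5200

By independence, var(T) = (3)²var(W_1) + (4)²var(W_2) + (-3)²var(W_3)
= (3)²·0.28 + (4)²·0.28 + (-3)²·0.28 = 9.52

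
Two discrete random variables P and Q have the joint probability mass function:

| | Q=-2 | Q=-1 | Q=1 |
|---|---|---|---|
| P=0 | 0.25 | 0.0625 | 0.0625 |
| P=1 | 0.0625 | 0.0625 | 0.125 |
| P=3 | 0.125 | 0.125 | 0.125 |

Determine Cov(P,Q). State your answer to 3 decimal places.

E[P] = 1.375,  E[Q] = -0.8125
E[PQ] = -0.8125
Cov(P,Q) = E[PQ] − E[P]E[Q] = -0.8125 − (1.375)(-0.8125) = 0.3046875

0.305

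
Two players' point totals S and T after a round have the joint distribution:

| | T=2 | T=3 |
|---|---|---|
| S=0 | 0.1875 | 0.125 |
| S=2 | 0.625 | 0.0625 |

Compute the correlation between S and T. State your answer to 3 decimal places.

-0.367

E[S] = 1.375,  E[T] = 2.1875
E[ST] = 2.875
cov(S,T) = E[ST] − E[S]E[T] = 2.875 − (1.375)(2.1875) = -0.1328125
Var(S) = 0.859375,  Var(T) = 0.15234375
ρ = -0.1328125 / √(0.859375·0.15234375) ≈ -0.367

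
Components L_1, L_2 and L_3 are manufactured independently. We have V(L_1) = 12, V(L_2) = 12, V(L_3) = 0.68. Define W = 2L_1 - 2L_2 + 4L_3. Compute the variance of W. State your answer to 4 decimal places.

By independence, V(W) = (2)²V(L_1) + (-2)²V(L_2) + (4)²V(L_3)
= (2)²·12 + (-2)²·12 + (4)²·0.68 = 106.88

106.8800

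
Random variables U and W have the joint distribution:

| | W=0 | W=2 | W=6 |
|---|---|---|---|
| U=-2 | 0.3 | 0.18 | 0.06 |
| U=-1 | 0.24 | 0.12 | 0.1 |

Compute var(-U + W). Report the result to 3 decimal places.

E[U] = -1.54,  E[W] = 1.56,  E[UW] = -2.28
var(U) = 2.62 − (-1.54)² = 0.2484;  var(W) = 6.96 − (1.56)² = 4.5264
Cov(U,W) = -2.28 − (-1.54)(1.56) = 0.1224
var(-U + W) = (-1)²·0.2484 + (1)²·4.5264 + 2·(-1)·(1)·0.1224 = 4.53

4.530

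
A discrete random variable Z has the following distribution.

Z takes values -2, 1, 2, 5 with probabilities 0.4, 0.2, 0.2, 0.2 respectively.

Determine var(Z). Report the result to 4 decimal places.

6.9600

E[Z] = (-2)(0.4) + (1)(0.2) + (2)(0.2) + (5)(0.2) = 0.8
E[Z²] = (-2)²(0.4) + (1)²(0.2) + (2)²(0.2) + (5)²(0.2) = 7.6
var(Z) = E[Z²] − (E[Z])² = 7.6 − (0.8)² = 6.96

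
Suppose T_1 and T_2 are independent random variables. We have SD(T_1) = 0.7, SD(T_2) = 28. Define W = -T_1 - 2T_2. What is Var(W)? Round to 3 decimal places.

Var(T_1) = 0.49, Var(T_2) = 784
By independence, Var(W) = (-1)²Var(T_1) + (-2)²Var(T_2)
= (-1)²·0.49 + (-2)²·784 = 3136.49

3136.490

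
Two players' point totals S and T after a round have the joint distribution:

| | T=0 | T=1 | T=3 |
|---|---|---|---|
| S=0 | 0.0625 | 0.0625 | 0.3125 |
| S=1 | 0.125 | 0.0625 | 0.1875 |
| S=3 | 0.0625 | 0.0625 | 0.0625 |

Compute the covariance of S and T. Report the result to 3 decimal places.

E[S] = 0.9375,  E[T] = 1.875
E[ST] = 1.375
Cov(S,T) = E[ST] − E[S]E[T] = 1.375 − (0.9375)(1.875) = -0.3828125

-0.383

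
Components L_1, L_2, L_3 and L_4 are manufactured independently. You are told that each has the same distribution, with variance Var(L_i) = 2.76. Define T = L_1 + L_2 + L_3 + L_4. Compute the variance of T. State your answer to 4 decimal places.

11.0400

By independence, Var(T) = (1)²Var(L_1) + (1)²Var(L_2) + (1)²Var(L_3) + (1)²Var(L_4)
= (1)²·2.76 + (1)²·2.76 + (1)²·2.76 + (1)²·2.76 = 11.04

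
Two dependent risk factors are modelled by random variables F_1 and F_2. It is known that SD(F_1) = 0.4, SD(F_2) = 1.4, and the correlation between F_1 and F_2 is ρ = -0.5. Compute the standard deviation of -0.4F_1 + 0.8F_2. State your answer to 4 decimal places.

var(F_1) = (0.4)² = 0.16;  var(F_2) = (1.4)² = 1.96
Cov(F_1,F_2) = ρ·SD(F_1)·SD(F_2) = -0.5·0.4·1.4 = -0.28
var(-0.4F_1 + 0.8F_2) = (-0.4)²·var(F_1) + (0.8)²·var(F_2) + 2·(-0.4)·(0.8)·Cov(F_1,F_2)
= 0.16·0.16 + 0.64·1.96 + -0.64·-0.28 = 1.4592
SD(-0.4F_1 + 0.8F_2) = √1.4592 ≈ 1.2080

1.2080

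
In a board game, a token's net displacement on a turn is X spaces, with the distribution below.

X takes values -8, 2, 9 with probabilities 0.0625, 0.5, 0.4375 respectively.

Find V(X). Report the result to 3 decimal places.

21.746

E[X] = (-8)(0.0625) + (2)(0.5) + (9)(0.4375) = 4.4375
E[X²] = (-8)²(0.0625) + (2)²(0.5) + (9)²(0.4375) = 41.4375
V(X) = E[X²] − (E[X])² = 41.4375 − (4.4375)² = 21.74609375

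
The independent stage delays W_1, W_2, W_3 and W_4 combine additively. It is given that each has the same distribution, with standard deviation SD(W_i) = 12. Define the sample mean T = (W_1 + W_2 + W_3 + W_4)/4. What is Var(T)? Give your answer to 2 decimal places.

Var(W_i) = (12)² = 144
By independence, Var(T) = (0.25)²Var(W_1) + (0.25)²Var(W_2) + (0.25)²Var(W_3) + (0.25)²Var(W_4)
= (0.25)²·144 + (0.25)²·144 + (0.25)²·144 + (0.25)²·144 = 36

36.00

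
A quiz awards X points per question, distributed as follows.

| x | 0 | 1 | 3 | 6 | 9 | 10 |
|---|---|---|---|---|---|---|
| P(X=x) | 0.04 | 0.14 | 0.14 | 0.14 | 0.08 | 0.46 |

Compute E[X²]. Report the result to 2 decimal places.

E[X²] = (0)²(0.04) + (1)²(0.14) + (3)²(0.14) + (6)²(0.14) + (9)²(0.08) + (10)²(0.46) = 58.92

58.92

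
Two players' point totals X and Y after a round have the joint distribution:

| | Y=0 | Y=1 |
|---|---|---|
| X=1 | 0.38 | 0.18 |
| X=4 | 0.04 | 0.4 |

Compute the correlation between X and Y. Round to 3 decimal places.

E[X] = 2.32,  E[Y] = 0.58
E[XY] = 1.78
Cov(X,Y) = E[XY] − E[X]E[Y] = 1.78 − (2.32)(0.58) = 0.4344
V(X) = 2.2176,  V(Y) = 0.2436
ρ = 0.4344 / √(2.2176·0.2436) ≈ 0.591

0.591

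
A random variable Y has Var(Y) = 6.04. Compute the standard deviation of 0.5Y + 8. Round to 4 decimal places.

Var(0.5Y + 8) = (0.5)²·6.04 = 1.51
sd(0.5Y + 8) = √1.51 ≈ 1.2288

1.2288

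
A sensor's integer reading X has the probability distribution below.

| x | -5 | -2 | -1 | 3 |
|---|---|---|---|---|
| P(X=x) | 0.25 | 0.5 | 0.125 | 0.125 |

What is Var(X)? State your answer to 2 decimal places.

5.50

E[X] = (-5)(0.25) + (-2)(0.5) + (-1)(0.125) + (3)(0.125) = -2
E[X²] = (-5)²(0.25) + (-2)²(0.5) + (-1)²(0.125) + (3)²(0.125) = 9.5
Var(X) = E[X²] − (E[X])² = 9.5 − (-2)² = 5.5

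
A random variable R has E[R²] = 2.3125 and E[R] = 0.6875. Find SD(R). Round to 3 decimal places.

1.356

V(R) = 2.3125 − (0.6875)² = 1.83984375
SD(R) = √1.83984375 ≈ 1.356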